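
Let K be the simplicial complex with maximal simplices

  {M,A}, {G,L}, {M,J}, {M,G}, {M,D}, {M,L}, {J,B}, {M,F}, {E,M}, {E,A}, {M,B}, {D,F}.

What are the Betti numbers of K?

Take the total order A < B < D < E < F < G < J < L < M on the vertex set. Then K (dimension 1) consists of the simplices:

  0-simplices (9): A, B, D, E, F, G, J, L, M
  1-simplices (12): AE, AM, BJ, BM, DF, DM, EM, FM, GL, GM, JM, LM

giving chain groups C_0 ≅ Z^9, C_1 ≅ Z^12.

Boundary ∂_1: C_1 → C_0 maps an edge to its endpoints' difference, ∂[p,q] = q − p.
As a 9×12 matrix over Z this has rank 8, with invariant factors (1,1,1,1,1,1,1,1).

Now H_k = ker ∂_k / im ∂_{k+1}, so:

  H_0: rank C_0 − rank ∂_1 = 9 − 8 = 1, and the invariant factors of ∂_1 are all 1, so H_0 = Z.
  H_1: rank ker ∂_1 − rank ∂_2 = (12 − 8) − 0 = 4, and there is no ∂_2, so H_1 = Z^4.

(K is a triangulation of a wedge of 4 circles.)

Hence the Betti numbers are b_0 = 1, b_1 = 4.

b_0 = 1, b_1 = 4.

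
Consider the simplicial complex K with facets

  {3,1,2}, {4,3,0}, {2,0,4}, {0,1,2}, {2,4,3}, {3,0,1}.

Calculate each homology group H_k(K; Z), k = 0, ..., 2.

Take the total order 0 < 1 < 2 < 3 < 4 on the vertex set. Then K (dimension 2) consists of the simplices:

  0-simplices (5): [0], [1], [2], [3], [4]
  1-simplices (9): [0,1], [0,2], [0,3], [0,4], [1,2], [1,3], [2,3], [2,4], [3,4]
  2-simplices (6): [0,1,2], [0,1,3], [0,2,4], [0,3,4], [1,2,3], [2,3,4]

so the chain groups are C_0 ≅ Z^5, C_1 ≅ Z^9, C_2 ≅ Z^6.

Boundary ∂_1: C_1 → C_0 is given by ∂[p,q] = [q] − [p]. For instance
  ∂[2,4] = [4] − [2].
As a 5×9 matrix over Z this has rank 4, with invariant factors (1,1,1,1).

Boundary ∂_2: C_2 → C_1 acts by ∂[p,q,r] = [q,r] − [p,r] + [p,q]. For instance
  ∂[0,2,4] = [2,4] − [0,4] + [0,2],
  ∂[1,2,3] = [2,3] − [1,3] + [1,2].
As a 9×6 matrix over Z this has rank 5, with invariant factors (1,1,1,1,1).

Computing H_k = (kernel of ∂_k) / (image of ∂_{k+1}):

  H_0: rank C_0 − rank ∂_1 = 5 − 4 = 1, and the invariant factors of ∂_1 are all 1, so H_0 ≅ Z.
  H_1: rank ker ∂_1 − rank ∂_2 = (9 − 4) − 5 = 0, and the invariant factors of ∂_2 are all 1, so H_1 ≅ 0.
  H_2: rank ker ∂_2 − rank ∂_3 = (6 − 5) − 0 = 1, and there is no ∂_3, so H_2 ≅ Z.

As a check, the Euler characteristic is 5 − 9 + 6 = 2, which agrees with 1 − 0 + 1 = 2.

H_0 ≅ Z,  H_1 = 0,  H_2 ≅ Z.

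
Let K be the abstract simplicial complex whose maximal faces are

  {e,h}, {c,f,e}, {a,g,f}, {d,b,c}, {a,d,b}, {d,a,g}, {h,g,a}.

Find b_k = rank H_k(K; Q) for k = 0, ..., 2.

b_0 = 1, b_1 = 2, b_2 = 0.

Order the vertices as a < b < c < d < e < f < g < h. Listing each simplex with vertices in this order, K has dimension 2 with simplices:

  0-simplices (8): a, b, c, d, e, f, g, h
  1-simplices (15): ab, ad, af, ag, ah, bc, bd, cd, ce, cf, dg, ef, eh, fg, gh
  2-simplices (6): abd, adg, afg, agh, bcd, cef

so the chain groups are C_0 ≅ Z^8, C_1 ≅ Z^15, C_2 ≅ Z^6.

Boundary ∂_1: C_1 → C_0 maps an edge to its endpoints' difference, ∂[p,q] = q − p.
This gives a 8×15 integer matrix of rank 7; reducing to Smith normal form yields diagonal entries (1,1,1,1,1,1,1).

The boundary map ∂_2: C_2 → C_1 acts by ∂[p,q,r] = [q,r] − [p,r] + [p,q]. For instance
  ∂cef = ef − cf + ce,
  ∂abd = bd − ad + ab.
The 15×6 boundary matrix has rank 6 and Smith normal form diag(1,1,1,1,1,1).

Now H_k = ker ∂_k / im ∂_{k+1}, so:

  H_0: rank C_0 − rank ∂_1 = 8 − 7 = 1, and the invariant factors of ∂_1 are all 1, so H_0 ≅ Z.
  H_1: rank ker ∂_1 − rank ∂_2 = (15 − 7) − 6 = 2, and the invariant factors of ∂_2 are all 1, so H_1 ≅ Z^2.
  H_2: rank ker ∂_2 − rank ∂_3 = (6 − 6) − 0 = 0, and there is no ∂_3, so H_2 ≅ 0.

Hence the Betti numbers are b_0 = 1, b_1 = 2, b_2 = 0.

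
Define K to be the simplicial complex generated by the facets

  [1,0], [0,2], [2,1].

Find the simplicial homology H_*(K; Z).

H_0 = Z,  H_1 = Z.

We work with the vertex ordering 0 < 1 < 2. The simplices of K, each written with vertices in increasing order, are:

  0-simplices (3): [0], [1], [2]
  1-simplices (3): [0,1], [0,2], [1,2]

giving chain groups C_0 ≅ Z^3, C_1 ≅ Z^3.

Boundary ∂_1: C_1 → C_0 is given by ∂[p,q] = [q] − [p].
This gives a 3×3 integer matrix of rank 2; reducing to Smith normal form yields diagonal entries (1,1).

Reading off H_k = ker ∂_k / im ∂_{k+1}:

  H_0: rank C_0 − rank ∂_1 = 3 − 2 = 1, and the invariant factors of ∂_1 are all 1, so H_0 = Z.
  H_1: rank ker ∂_1 − rank ∂_2 = (3 − 2) − 0 = 1, and there is no ∂_2, so H_1 = Z.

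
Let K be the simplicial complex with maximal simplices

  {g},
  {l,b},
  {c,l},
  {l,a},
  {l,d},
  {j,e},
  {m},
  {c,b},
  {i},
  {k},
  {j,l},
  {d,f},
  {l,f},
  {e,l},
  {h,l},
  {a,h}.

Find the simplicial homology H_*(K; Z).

H_0 ≅ Z^5,  H_1 ≅ Z^4.

K has 13 vertices, 12 edges.
rank ∂_0 = 0, rank ∂_1 = 8 ⇒ b_0 = 13 − 0 − 8 = 5; all invariant factors of ∂_1 are 1 so no torsion. So H_0 ≅ Z^5.
rank ∂_1 = 8, rank ∂_2 = 0 ⇒ b_1 = 12 − 8 − 0 = 4. So H_1 ≅ Z^4.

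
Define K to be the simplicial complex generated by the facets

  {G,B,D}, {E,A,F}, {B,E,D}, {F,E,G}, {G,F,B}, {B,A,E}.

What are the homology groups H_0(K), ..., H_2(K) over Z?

H_0 = Z,  H_1 = Z,  H_2 = 0.

K has 6 vertices, 12 edges, 6 triangles.
rank ∂_0 = 0, rank ∂_1 = 5 ⇒ b_0 = 6 − 0 − 5 = 1; all invariant factors of ∂_1 are 1 so no torsion. So H_0 ≅ Z.
rank ∂_1 = 5, rank ∂_2 = 6 ⇒ b_1 = 12 − 5 − 6 = 1; all invariant factors of ∂_2 are 1 so no torsion. So H_1 ≅ Z.
rank ∂_2 = 6, rank ∂_3 = 0 ⇒ b_2 = 6 − 6 − 0 = 0. So H_2 ≅ 0.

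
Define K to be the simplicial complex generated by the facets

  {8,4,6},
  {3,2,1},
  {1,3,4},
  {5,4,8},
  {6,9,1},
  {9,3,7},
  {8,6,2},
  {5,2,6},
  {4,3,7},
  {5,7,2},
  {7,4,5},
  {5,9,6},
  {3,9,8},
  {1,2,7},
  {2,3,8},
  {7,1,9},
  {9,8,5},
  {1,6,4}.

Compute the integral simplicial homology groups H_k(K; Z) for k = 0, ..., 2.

H_0 = Z,  H_1 = Z ⊕ Z/2,  H_2 = 0.

We work with the vertex ordering 1 < 2 < 3 < 4 < 5 < 6 < 7 < 8 < 9. The simplices of K, each written with vertices in increasing order, are:

  0-simplices (9): [1], [2], [3], [4], [5], [6], [7], [8], [9]
  1-simplices (27): (27 of them)
  2-simplices (18): [1,2,3], [1,2,7], [1,3,4], [1,4,6], [1,6,9], [1,7,9], [2,3,8], [2,5,6], [2,5,7], [2,6,8], [3,4,7], [3,7,9], [3,8,9], [4,5,7], [4,5,8], [4,6,8], [5,6,9], [5,8,9]

giving chain groups C_0 ≅ Z^9, C_1 ≅ Z^27, C_2 ≅ Z^18.

∂_1: C_1 → C_0 sends each edge [p,q] (with p < q) to q − p. For instance
  ∂[6,8] = [8] − [6].
This gives a 9×27 integer matrix of rank 8; reducing to Smith normal form yields diagonal entries (1,1,1,1,1,1,1,1).

Boundary ∂_2: C_2 → C_1 sends each 2-simplex [p,q,r] to [q,r] − [p,r] + [p,q]. For instance
  ∂[1,3,4] = [3,4] − [1,4] + [1,3],
  ∂[1,6,9] = [6,9] − [1,9] + [1,6].
The 27×18 boundary matrix has rank 18 and Smith normal form diag(1,1,1,1,1,1,1,1,1,1,1,1,1,1,1,1,1,2).

Now H_k = ker ∂_k / im ∂_{k+1}, so:

  H_0: rank C_0 − rank ∂_1 = 9 − 8 = 1, and the invariant factors of ∂_1 are all 1, so H_0 = Z.
  H_1: rank ker ∂_1 − rank ∂_2 = (27 − 8) − 18 = 1, and ∂_2 has invariant factor 2 > 1, so H_1 = Z ⊕ Z/2.
  H_2: rank ker ∂_2 − rank ∂_3 = (18 − 18) − 0 = 0, and there is no ∂_3, so H_2 = 0.

As a check, the Euler characteristic is 9 − 27 + 18 = 0, which agrees with 1 − 1 + 0 = 0.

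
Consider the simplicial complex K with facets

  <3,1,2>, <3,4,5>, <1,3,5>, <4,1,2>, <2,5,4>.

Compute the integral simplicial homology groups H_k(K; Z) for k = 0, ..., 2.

H_0 ≅ Z,  H_1 ≅ Z,  H_2 = 0.

We work with the vertex ordering 1 < 2 < 3 < 4 < 5. The simplices of K, each written with vertices in increasing order, are:

  0-simplices (5): [1], [2], [3], [4], [5]
  1-simplices (10): [1,2], [1,3], [1,4], [1,5], [2,3], [2,4], [2,5], [3,4], [3,5], [4,5]
  2-simplices (5): [1,2,3], [1,2,4], [1,3,5], [2,4,5], [3,4,5]

giving chain groups C_0 ≅ Z^5, C_1 ≅ Z^10, C_2 ≅ Z^5.

Boundary ∂_1: C_1 → C_0 is given by ∂[p,q] = [q] − [p]. For instance
  ∂[2,5] = [5] − [2].
This gives a 5×10 integer matrix of rank 4; reducing to Smith normal form yields diagonal entries (1,1,1,1).

Boundary ∂_2: C_2 → C_1 acts by ∂[p,q,r] = [q,r] − [p,r] + [p,q]. For instance
  ∂[1,2,4] = [2,4] − [1,4] + [1,2],
  ∂[3,4,5] = [4,5] − [3,5] + [3,4].
The 10×5 boundary matrix has rank 5 and Smith normal form diag(1,1,1,1,1).

From H_k ≅ ker(∂_k) / im(∂_{k+1}) we obtain:

  H_0: rank C_0 − rank ∂_1 = 5 − 4 = 1, and the invariant factors of ∂_1 are all 1, so H_0 ≅ Z.
  H_1: rank ker ∂_1 − rank ∂_2 = (10 − 4) − 5 = 1, and the invariant factors of ∂_2 are all 1, so H_1 ≅ Z.
  H_2: rank ker ∂_2 − rank ∂_3 = (5 − 5) − 0 = 0, and there is no ∂_3, so H_2 ≅ 0.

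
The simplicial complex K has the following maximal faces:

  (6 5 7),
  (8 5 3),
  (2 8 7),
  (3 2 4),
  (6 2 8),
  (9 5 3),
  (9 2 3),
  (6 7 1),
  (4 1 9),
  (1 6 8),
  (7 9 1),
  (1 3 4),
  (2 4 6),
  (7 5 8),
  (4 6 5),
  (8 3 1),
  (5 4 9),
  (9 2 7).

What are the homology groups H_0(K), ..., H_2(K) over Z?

H_0 ≅ Z,  H_1 ≅ Z ⊕ Z/2,  H_2 = 0.

Order the vertices as 1 < 2 < 3 < 4 < 5 < 6 < 7 < 8 < 9. Listing each simplex with vertices in this order, K has dimension 2 with simplices:

  0-simplices (9): [1], [2], [3], [4], [5], [6], [7], [8], [9]
  1-simplices (27): (27 of them)
  2-simplices (18): [1,3,4], [1,3,8], [1,4,9], [1,6,7], [1,6,8], [1,7,9], [2,3,4], [2,3,9], [2,4,6], [2,6,8], [2,7,8], [2,7,9], [3,5,8], [3,5,9], [4,5,6], [4,5,9], [5,6,7], [5,7,8]

so the chain groups are C_0 ≅ Z^9, C_1 ≅ Z^27, C_2 ≅ Z^18.

Boundary ∂_1: C_1 → C_0 is given by ∂[p,q] = [q] − [p]. For instance
  ∂[3,5] = [5] − [3].
This gives a 9×27 integer matrix of rank 8; reducing to Smith normal form yields diagonal entries (1,1,1,1,1,1,1,1).

The boundary map ∂_2: C_2 → C_1 maps a triangle to the signed sum of its edges. For instance
  ∂[2,4,6] = [4,6] − [2,6] + [2,4],
  ∂[3,5,8] = [5,8] − [3,8] + [3,5].
The resulting 27×18 matrix has rank 18, and its Smith normal form has invariant factors (1,1,1,1,1,1,1,1,1,1,1,1,1,1,1,1,1,2).

From H_k ≅ ker(∂_k) / im(∂_{k+1}) we obtain:

  H_0: rank C_0 − rank ∂_1 = 9 − 8 = 1, and the invariant factors of ∂_1 are all 1, so H_0 ≅ Z.
  H_1: rank ker ∂_1 − rank ∂_2 = (27 − 8) − 18 = 1, and ∂_2 has invariant factor 2 > 1, so H_1 ≅ Z ⊕ Z/2.
  H_2: rank ker ∂_2 − rank ∂_3 = (18 − 18) − 0 = 0, and there is no ∂_3, so H_2 ≅ 0.

As a check, the Euler characteristic is 9 − 27 + 18 = 0, which agrees with 1 − 1 + 0 = 0.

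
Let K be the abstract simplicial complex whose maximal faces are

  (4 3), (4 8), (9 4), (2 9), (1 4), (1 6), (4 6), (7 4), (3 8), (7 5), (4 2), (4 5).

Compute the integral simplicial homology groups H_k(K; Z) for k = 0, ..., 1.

K has 9 vertices, 12 edges.
rank ∂_0 = 0, rank ∂_1 = 8 ⇒ b_0 = 9 − 0 − 8 = 1; all invariant factors of ∂_1 are 1 so no torsion. So H_0 ≅ Z.
rank ∂_1 = 8, rank ∂_2 = 0 ⇒ b_1 = 12 − 8 − 0 = 4. So H_1 ≅ Z^4.

H_0 ≅ Z,  H_1 ≅ Z^4.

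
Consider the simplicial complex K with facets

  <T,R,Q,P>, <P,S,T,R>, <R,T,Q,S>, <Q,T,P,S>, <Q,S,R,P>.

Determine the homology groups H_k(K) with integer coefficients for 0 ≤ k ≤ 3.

H_0 = Z,  H_1 = 0,  H_2 = 0,  H_3 = Z.

Fix the vertex order P < Q < R < S < T and write every simplex with vertices in increasing order. Then dim K = 3 and the simplices of K are:

  0-simplices (5): P, Q, R, S, T
  1-simplices (10): PQ, PR, PS, PT, QR, QS, QT, RS, RT, ST
  2-simplices (10): PQR, PQS, PQT, PRS, PRT, PST, QRS, QRT, QST, RST
  3-simplices (5): PQRS, PQRT, PQST, PRST, QRST

Hence C_0 ≅ Z^5, C_1 ≅ Z^10, C_2 ≅ Z^10, C_3 ≅ Z^5.

∂_1: C_1 → C_0 maps an edge to its endpoints' difference, ∂[p,q] = q − p.
The resulting 5×10 matrix has rank 4, and its Smith normal form has invariant factors (1,1,1,1).

Boundary ∂_2: C_2 → C_1 sends each 2-simplex [p,q,r] to [q,r] − [p,r] + [p,q]. For instance
  ∂PRS = RS − PS + PR,
  ∂PST = ST − PT + PS.
This gives a 10×10 integer matrix of rank 6; reducing to Smith normal form yields diagonal entries (1,1,1,1,1,1).

Boundary ∂_3: C_3 → C_2 sends each 3-simplex σ to the alternating sum Σ_i (−1)^i (σ with its i-th vertex removed). For instance
  ∂QRST = RST − QST + QRT − QRS,
  ∂PQRT = QRT − PRT + PQT − PQR.
The resulting 10×5 matrix has rank 4, and its Smith normal form has invariant factors (1,1,1,1).

Now H_k = ker ∂_k / im ∂_{k+1}, so:

  H_0: rank C_0 − rank ∂_1 = 5 − 4 = 1, and the invariant factors of ∂_1 are all 1, so H_0 = Z.
  H_1: rank ker ∂_1 − rank ∂_2 = (10 − 4) − 6 = 0, and the invariant factors of ∂_2 are all 1, so H_1 = 0.
  H_2: rank ker ∂_2 − rank ∂_3 = (10 − 6) − 4 = 0, and the invariant factors of ∂_3 are all 1, so H_2 = 0.
  H_3: rank ker ∂_3 − rank ∂_4 = (5 − 4) − 0 = 1, and there is no ∂_4, so H_3 = Z.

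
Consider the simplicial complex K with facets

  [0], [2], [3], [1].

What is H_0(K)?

H_0 = Z^4.

Order the vertices as 0 < 1 < 2 < 3. Listing each simplex with vertices in this order, K has dimension 0 with simplices:

  0-simplices (4): [0], [1], [2], [3]

so the chain groups are C_0 ≅ Z^4.

Computing H_k = (kernel of ∂_k) / (image of ∂_{k+1}):

  H_0: rank C_0 − rank ∂_1 = 4 − 0 = 4, and there is no ∂_1, so H_0 ≅ Z^4.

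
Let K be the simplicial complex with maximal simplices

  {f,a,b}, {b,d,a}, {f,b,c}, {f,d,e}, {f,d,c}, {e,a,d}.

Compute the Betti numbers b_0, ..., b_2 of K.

b_0 = 1, b_1 = 1, b_2 = 0.

Fix the vertex order a < b < c < d < e < f and write every simplex with vertices in increasing order. Then dim K = 2 and the simplices of K are:

  0-simplices (6): a, b, c, d, e, f
  1-simplices (12): ab, ad, ae, af, bc, bd, bf, cd, cf, de, df, ef
  2-simplices (6): abd, abf, ade, bcf, cdf, def

giving chain groups C_0 ≅ Z^6, C_1 ≅ Z^12, C_2 ≅ Z^6.

∂_1: C_1 → C_0 maps an edge to its endpoints' difference, ∂[p,q] = q − p.
This gives a 6×12 integer matrix of rank 5; reducing to Smith normal form yields diagonal entries (1,1,1,1,1).

The boundary map ∂_2: C_2 → C_1 sends each 2-simplex [p,q,r] to [q,r] − [p,r] + [p,q]. For instance
  ∂abd = bd − ad + ab,
  ∂cdf = df − cf + cd.
The 12×6 boundary matrix has rank 6 and Smith normal form diag(1,1,1,1,1,1).

Computing H_k = (kernel of ∂_k) / (image of ∂_{k+1}):

  H_0: rank C_0 − rank ∂_1 = 6 − 5 = 1, and the invariant factors of ∂_1 are all 1, so H_0 ≅ Z.
  H_1: rank ker ∂_1 − rank ∂_2 = (12 − 5) − 6 = 1, and the invariant factors of ∂_2 are all 1, so H_1 ≅ Z.
  H_2: rank ker ∂_2 − rank ∂_3 = (6 − 6) − 0 = 0, and there is no ∂_3, so H_2 ≅ 0.

Hence the Betti numbers are b_0 = 1, b_1 = 1, b_2 = 0.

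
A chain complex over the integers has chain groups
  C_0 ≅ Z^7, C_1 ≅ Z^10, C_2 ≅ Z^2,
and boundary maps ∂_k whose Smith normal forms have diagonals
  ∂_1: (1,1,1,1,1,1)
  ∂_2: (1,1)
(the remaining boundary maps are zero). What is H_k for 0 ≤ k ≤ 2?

H_0 = Z,  H_1 = Z^2,  H_2 = 0.

H_0: b_0 = 7 − 0 − 6 = 1; torsion from ∂_1 factors > 1: none. So H_0 = Z.
H_1: b_1 = 10 − 6 − 2 = 2; torsion from ∂_2 factors > 1: none. So H_1 = Z^2.
H_2: b_2 = 2 − 2 − 0 = 0; torsion from ∂_3 factors > 1: none. So H_2 = 0.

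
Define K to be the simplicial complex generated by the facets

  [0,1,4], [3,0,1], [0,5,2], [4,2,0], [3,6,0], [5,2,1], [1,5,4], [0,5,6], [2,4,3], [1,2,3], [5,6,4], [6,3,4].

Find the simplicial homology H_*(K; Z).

H_0 ≅ Z,  H_1 ≅ Z/2Z,  H_2 = 0.

Fix the vertex order 0 < 1 < 2 < 3 < 4 < 5 < 6 and write every simplex with vertices in increasing order. Then dim K = 2 and the simplices of K are:

  0-simplices (7): [0], [1], [2], [3], [4], [5], [6]
  1-simplices (18): [0,1], [0,2], [0,3], [0,4], [0,5], [0,6], [1,2], [1,3], [1,4], [1,5], [2,3], [2,4], [2,5], [3,4], [3,6], [4,5], [4,6], [5,6]
  2-simplices (12): [0,1,3], [0,1,4], [0,2,4], [0,2,5], [0,3,6], [0,5,6], [1,2,3], [1,2,5], [1,4,5], [2,3,4], [3,4,6], [4,5,6]

giving chain groups C_0 ≅ Z^7, C_1 ≅ Z^18, C_2 ≅ Z^12.

∂_1: C_1 → C_0 maps an edge to its endpoints' difference, ∂[p,q] = q − p. For instance
  ∂[0,2] = [2] − [0].
The 7×18 boundary matrix has rank 6 and Smith normal form diag(1,1,1,1,1,1).

Boundary ∂_2: C_2 → C_1 maps a triangle to the signed sum of its edges. For instance
  ∂[0,3,6] = [3,6] − [0,6] + [0,3],
  ∂[0,5,6] = [5,6] − [0,6] + [0,5].
The 18×12 boundary matrix has rank 12 and Smith normal form diag(1,1,1,1,1,1,1,1,1,1,1,2).

Reading off H_k = ker ∂_k / im ∂_{k+1}:

  H_0: rank C_0 − rank ∂_1 = 7 − 6 = 1, and the invariant factors of ∂_1 are all 1, so H_0 = Z.
  H_1: rank ker ∂_1 − rank ∂_2 = (18 − 6) − 12 = 0, and ∂_2 has invariant factor 2 > 1, so H_1 = Z/2Z.
  H_2: rank ker ∂_2 − rank ∂_3 = (12 − 12) − 0 = 0, and there is no ∂_3, so H_2 = 0.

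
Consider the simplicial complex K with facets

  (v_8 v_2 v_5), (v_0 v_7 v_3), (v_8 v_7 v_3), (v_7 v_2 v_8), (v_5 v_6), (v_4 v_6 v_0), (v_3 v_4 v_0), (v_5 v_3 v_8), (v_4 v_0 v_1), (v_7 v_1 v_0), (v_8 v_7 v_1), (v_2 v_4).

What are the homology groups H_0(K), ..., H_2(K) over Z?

Fix the vertex order v_0 < v_1 < v_2 < v_3 < v_4 < v_5 < v_6 < v_7 < v_8 and write every simplex with vertices in increasing order. Then dim K = 2 and the simplices of K are:

  0-simplices (9): [v_0], [v_1], [v_2], [v_3], [v_4], [v_5], [v_6], [v_7], [v_8]
  1-simplices (20): (20 of them)
  2-simplices (10): [v_0,v_1,v_4], [v_0,v_1,v_7], [v_0,v_3,v_4], [v_0,v_3,v_7], [v_0,v_4,v_6], [v_1,v_7,v_8], [v_2,v_5,v_8], [v_2,v_7,v_8], [v_3,v_5,v_8], [v_3,v_7,v_8]

so the chain groups are C_0 ≅ Z^9, C_1 ≅ Z^20, C_2 ≅ Z^10.

∂_1: C_1 → C_0 sends each edge [p,q] (with p < q) to q − p. For instance
  ∂[v_0,v_6] = [v_6] − [v_0].
As a 9×20 matrix over Z this has rank 8, with invariant factors (1,1,1,1,1,1,1,1).

∂_2: C_2 → C_1 acts by ∂[p,q,r] = [q,r] − [p,r] + [p,q]. For instance
  ∂[v_0,v_1,v_7] = [v_1,v_7] − [v_0,v_7] + [v_0,v_1],
  ∂[v_0,v_3,v_4] = [v_3,v_4] − [v_0,v_4] + [v_0,v_3].
The resulting 20×10 matrix has rank 10, and its Smith normal form has invariant factors (1,1,1,1,1,1,1,1,1,1).

From H_k ≅ ker(∂_k) / im(∂_{k+1}) we obtain:

  H_0: rank C_0 − rank ∂_1 = 9 − 8 = 1, and the invariant factors of ∂_1 are all 1, so H_0 = Z.
  H_1: rank ker ∂_1 − rank ∂_2 = (20 − 8) − 10 = 2, and the invariant factors of ∂_2 are all 1, so H_1 = Z^2.
  H_2: rank ker ∂_2 − rank ∂_3 = (10 − 10) − 0 = 0, and there is no ∂_3, so H_2 = 0.

As a check, the Euler characteristic is 9 − 20 + 10 = -1, which agrees with 1 − 2 + 0 = -1.

H_0 = Z,  H_1 = Z^2,  H_2 = 0.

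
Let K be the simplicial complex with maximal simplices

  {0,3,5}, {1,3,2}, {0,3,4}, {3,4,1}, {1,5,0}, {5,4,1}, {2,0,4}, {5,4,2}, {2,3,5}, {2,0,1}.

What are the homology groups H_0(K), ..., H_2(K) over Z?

H_0 = Z,  H_1 = Z/2Z,  H_2 = 0.

Take the total order 0 < 1 < 2 < 3 < 4 < 5 on the vertex set. Then K (dimension 2) consists of the simplices:

  0-simplices (6): [0], [1], [2], [3], [4], [5]
  1-simplices (15): [0,1], [0,2], [0,3], [0,4], [0,5], [1,2], [1,3], [1,4], [1,5], [2,3], [2,4], [2,5], [3,4], [3,5], [4,5]
  2-simplices (10): [0,1,2], [0,1,5], [0,2,4], [0,3,4], [0,3,5], [1,2,3], [1,3,4], [1,4,5], [2,3,5], [2,4,5]

so the chain groups are C_0 ≅ Z^6, C_1 ≅ Z^15, C_2 ≅ Z^10.

∂_1: C_1 → C_0 is given by ∂[p,q] = [q] − [p].
The resulting 6×15 matrix has rank 5, and its Smith normal form has invariant factors (1,1,1,1,1).

Boundary ∂_2: C_2 → C_1 acts by ∂[p,q,r] = [q,r] − [p,r] + [p,q]. For instance
  ∂[1,2,3] = [2,3] − [1,3] + [1,2],
  ∂[0,3,4] = [3,4] − [0,4] + [0,3].
This gives a 15×10 integer matrix of rank 10; reducing to Smith normal form yields diagonal entries (1,1,1,1,1,1,1,1,1,2).

Computing H_k = (kernel of ∂_k) / (image of ∂_{k+1}):

  H_0: rank C_0 − rank ∂_1 = 6 − 5 = 1, and the invariant factors of ∂_1 are all 1, so H_0 ≅ Z.
  H_1: rank ker ∂_1 − rank ∂_2 = (15 − 5) − 10 = 0, and ∂_2 has invariant factor 2 > 1, so H_1 ≅ Z/2Z.
  H_2: rank ker ∂_2 − rank ∂_3 = (10 − 10) − 0 = 0, and there is no ∂_3, so H_2 ≅ 0.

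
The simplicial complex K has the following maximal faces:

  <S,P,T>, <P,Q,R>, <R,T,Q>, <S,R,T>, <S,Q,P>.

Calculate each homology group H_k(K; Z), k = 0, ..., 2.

H_0 = Z,  H_1 = Z,  H_2 = 0.

K has 5 vertices, 10 edges, 5 triangles.
rank ∂_0 = 0, rank ∂_1 = 4 ⇒ b_0 = 5 − 0 − 4 = 1; all invariant factors of ∂_1 are 1 so no torsion. So H_0 = Z.
rank ∂_1 = 4, rank ∂_2 = 5 ⇒ b_1 = 10 − 4 − 5 = 1; all invariant factors of ∂_2 are 1 so no torsion. So H_1 = Z.
rank ∂_2 = 5, rank ∂_3 = 0 ⇒ b_2 = 5 − 5 − 0 = 0. So H_2 = 0.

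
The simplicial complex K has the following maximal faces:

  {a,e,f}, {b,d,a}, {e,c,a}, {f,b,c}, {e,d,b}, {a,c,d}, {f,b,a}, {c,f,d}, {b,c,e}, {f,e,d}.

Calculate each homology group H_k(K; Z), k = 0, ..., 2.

We work with the vertex ordering a < b < c < d < e < f. The simplices of K, each written with vertices in increasing order, are:

  0-simplices (6): a, b, c, d, e, f
  1-simplices (15): ab, ac, ad, ae, af, bc, bd, be, bf, cd, ce, cf, de, df, ef
  2-simplices (10): abd, abf, acd, ace, aef, bce, bcf, bde, cdf, def

so the chain groups are C_0 ≅ Z^6, C_1 ≅ Z^15, C_2 ≅ Z^10.

Boundary ∂_1: C_1 → C_0 maps an edge to its endpoints' difference, ∂[p,q] = q − p. For instance
  ∂df = f − d.
This gives a 6×15 integer matrix of rank 5; reducing to Smith normal form yields diagonal entries (1,1,1,1,1).

∂_2: C_2 → C_1 maps a triangle to the signed sum of its edges. For instance
  ∂bde = de − be + bd,
  ∂acd = cd − ad + ac.
The 15×10 boundary matrix has rank 10 and Smith normal form diag(1,1,1,1,1,1,1,1,1,2).

Reading off H_k = ker ∂_k / im ∂_{k+1}:

  H_0: rank C_0 − rank ∂_1 = 6 − 5 = 1, and the invariant factors of ∂_1 are all 1, so H_0 = Z.
  H_1: rank ker ∂_1 − rank ∂_2 = (15 − 5) − 10 = 0, and ∂_2 has invariant factor 2 > 1, so H_1 = Z/2.
  H_2: rank ker ∂_2 − rank ∂_3 = (10 − 10) − 0 = 0, and there is no ∂_3, so H_2 = 0.

(K is a triangulation of the real projective plane RP^2.)

H_0 ≅ Z,  H_1 ≅ Z/2,  H_2 = 0.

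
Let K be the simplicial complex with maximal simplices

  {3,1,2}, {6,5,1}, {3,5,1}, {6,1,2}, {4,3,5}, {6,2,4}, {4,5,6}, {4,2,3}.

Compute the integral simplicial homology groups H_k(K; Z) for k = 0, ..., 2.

H_0 ≅ Z,  H_1 = 0,  H_2 ≅ Z.

Fix the vertex order 1 < 2 < 3 < 4 < 5 < 6 and write every simplex with vertices in increasing order. Then dim K = 2 and the simplices of K are:

  0-simplices (6): [1], [2], [3], [4], [5], [6]
  1-simplices (12): [1,2], [1,3], [1,5], [1,6], [2,3], [2,4], [2,6], [3,4], [3,5], [4,5], [4,6], [5,6]
  2-simplices (8): [1,2,3], [1,2,6], [1,3,5], [1,5,6], [2,3,4], [2,4,6], [3,4,5], [4,5,6]

Hence C_0 ≅ Z^6, C_1 ≅ Z^12, C_2 ≅ Z^8.

Boundary ∂_1: C_1 → C_0 is given by ∂[p,q] = [q] − [p]. For instance
  ∂[2,3] = [3] − [2].
The resulting 6×12 matrix has rank 5, and its Smith normal form has invariant factors (1,1,1,1,1).

Boundary ∂_2: C_2 → C_1 sends each 2-simplex [p,q,r] to [q,r] − [p,r] + [p,q]. For instance
  ∂[2,3,4] = [3,4] − [2,4] + [2,3],
  ∂[1,2,3] = [2,3] − [1,3] + [1,2].
The resulting 12×8 matrix has rank 7, and its Smith normal form has invariant factors (1,1,1,1,1,1,1).

Computing H_k = (kernel of ∂_k) / (image of ∂_{k+1}):

  H_0: rank C_0 − rank ∂_1 = 6 − 5 = 1, and the invariant factors of ∂_1 are all 1, so H_0 = Z.
  H_1: rank ker ∂_1 − rank ∂_2 = (12 − 5) − 7 = 0, and the invariant factors of ∂_2 are all 1, so H_1 = 0.
  H_2: rank ker ∂_2 − rank ∂_3 = (8 − 7) − 0 = 1, and there is no ∂_3, so H_2 = Z.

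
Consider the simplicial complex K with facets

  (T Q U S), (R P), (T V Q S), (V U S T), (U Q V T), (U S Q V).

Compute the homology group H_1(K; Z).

H_1 ≅ 0.

Take the total order P < Q < R < S < T < U < V on the vertex set. Then K (dimension 3) consists of the simplices:

  0-simplices (7): P, Q, R, S, T, U, V
  1-simplices (11): PR, QS, QT, QU, QV, ST, SU, SV, TU, TV, UV
  2-simplices (10): QST, QSU, QSV, QTU, QTV, QUV, STU, STV, SUV, TUV
  3-simplices (5): QSTU, QSTV, QSUV, QTUV, STUV

Hence C_0 ≅ Z^7, C_1 ≅ Z^11, C_2 ≅ Z^10, C_3 ≅ Z^5.

∂_1: C_1 → C_0 maps an edge to its endpoints' difference, ∂[p,q] = q − p.
This gives a 7×11 integer matrix of rank 5; reducing to Smith normal form yields diagonal entries (1,1,1,1,1).

∂_2: C_2 → C_1 sends each 2-simplex [p,q,r] to [q,r] − [p,r] + [p,q]. For instance
  ∂TUV = UV − TV + TU,
  ∂QTV = TV − QV + QT.
As a 11×10 matrix over Z this has rank 6, with invariant factors (1,1,1,1,1,1).

Boundary ∂_3: C_3 → C_2 sends each 3-simplex σ to the alternating sum Σ_i (−1)^i (σ with its i-th vertex removed). For instance
  ∂QTUV = TUV − QUV + QTV − QTU,
  ∂STUV = TUV − SUV + STV − STU.
The resulting 10×5 matrix has rank 4, and its Smith normal form has invariant factors (1,1,1,1).

Reading off H_k = ker ∂_k / im ∂_{k+1}:

  H_1: rank ker ∂_1 − rank ∂_2 = (11 − 5) − 6 = 0, and the invariant factors of ∂_2 are all 1, so H_1 = 0.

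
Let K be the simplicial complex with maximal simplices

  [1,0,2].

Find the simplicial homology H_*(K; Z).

We work with the vertex ordering 0 < 1 < 2. The simplices of K, each written with vertices in increasing order, are:

  0-simplices (3): [0], [1], [2]
  1-simplices (3): [0,1], [0,2], [1,2]
  2-simplices (1): [0,1,2]

giving chain groups C_0 ≅ Z^3, C_1 ≅ Z^3, C_2 ≅ Z^1.

Boundary ∂_1: C_1 → C_0 sends each edge [p,q] (with p < q) to q − p.
The resulting 3×3 matrix has rank 2, and its Smith normal form has invariant factors (1,1).

Boundary ∂_2: C_2 → C_1 acts by ∂[p,q,r] = [q,r] − [p,r] + [p,q]. For instance
  ∂[0,1,2] = [1,2] − [0,2] + [0,1].
As a 3×1 matrix over Z this has rank 1, with invariant factors (1).

From H_k ≅ ker(∂_k) / im(∂_{k+1}) we obtain:

  H_0: rank C_0 − rank ∂_1 = 3 − 2 = 1, and the invariant factors of ∂_1 are all 1, so H_0 ≅ Z.
  H_1: rank ker ∂_1 − rank ∂_2 = (3 − 2) − 1 = 0, and the invariant factors of ∂_2 are all 1, so H_1 ≅ 0.
  H_2: rank ker ∂_2 − rank ∂_3 = (1 − 1) − 0 = 0, and there is no ∂_3, so H_2 ≅ 0.

(K is a triangulation of the 2-simplex.)

H_0 = Z,  H_1 = 0,  H_2 = 0.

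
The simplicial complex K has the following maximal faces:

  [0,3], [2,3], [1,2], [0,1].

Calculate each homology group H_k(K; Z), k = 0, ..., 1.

H_0 ≅ Z,  H_1 ≅ Z.

Take the total order 0 < 1 < 2 < 3 on the vertex set. Then K (dimension 1) consists of the simplices:

  0-simplices (4): [0], [1], [2], [3]
  1-simplices (4): [0,1], [0,3], [1,2], [2,3]

giving chain groups C_0 ≅ Z^4, C_1 ≅ Z^4.

Boundary ∂_1: C_1 → C_0 is given by ∂[p,q] = [q] − [p]. For instance
  ∂[0,1] = [1] − [0].
The resulting 4×4 matrix has rank 3, and its Smith normal form has invariant factors (1,1,1).

Reading off H_k = ker ∂_k / im ∂_{k+1}:

  H_0: rank C_0 − rank ∂_1 = 4 − 3 = 1, and the invariant factors of ∂_1 are all 1, so H_0 = Z.
  H_1: rank ker ∂_1 − rank ∂_2 = (4 − 3) − 0 = 1, and there is no ∂_2, so H_1 = Z.

As a check, the Euler characteristic is 4 − 4 = 0, which agrees with 1 − 1 = 0.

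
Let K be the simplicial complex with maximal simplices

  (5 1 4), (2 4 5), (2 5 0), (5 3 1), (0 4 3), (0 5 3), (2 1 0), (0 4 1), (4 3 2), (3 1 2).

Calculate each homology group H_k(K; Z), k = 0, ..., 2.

H_0 ≅ Z,  H_1 ≅ Z_2,  H_2 = 0.

Take the total order 0 < 1 < 2 < 3 < 4 < 5 on the vertex set. Then K (dimension 2) consists of the simplices:

  0-simplices (6): [0], [1], [2], [3], [4], [5]
  1-simplices (15): [0,1], [0,2], [0,3], [0,4], [0,5], [1,2], [1,3], [1,4], [1,5], [2,3], [2,4], [2,5], [3,4], [3,5], [4,5]
  2-simplices (10): [0,1,2], [0,1,4], [0,2,5], [0,3,4], [0,3,5], [1,2,3], [1,3,5], [1,4,5], [2,3,4], [2,4,5]

so the chain groups are C_0 ≅ Z^6, C_1 ≅ Z^15, C_2 ≅ Z^10.

∂_1: C_1 → C_0 maps an edge to its endpoints' difference, ∂[p,q] = q − p.
This gives a 6×15 integer matrix of rank 5; reducing to Smith normal form yields diagonal entries (1,1,1,1,1).

Boundary ∂_2: C_2 → C_1 sends each 2-simplex [p,q,r] to [q,r] − [p,r] + [p,q]. For instance
  ∂[0,1,4] = [1,4] − [0,4] + [0,1],
  ∂[1,2,3] = [2,3] − [1,3] + [1,2].
The resulting 15×10 matrix has rank 10, and its Smith normal form has invariant factors (1,1,1,1,1,1,1,1,1,2).

Reading off H_k = ker ∂_k / im ∂_{k+1}:

  H_0: rank C_0 − rank ∂_1 = 6 − 5 = 1, and the invariant factors of ∂_1 are all 1, so H_0 = Z.
  H_1: rank ker ∂_1 − rank ∂_2 = (15 − 5) − 10 = 0, and ∂_2 has invariant factor 2 > 1, so H_1 = Z_2.
  H_2: rank ker ∂_2 − rank ∂_3 = (10 − 10) − 0 = 0, and there is no ∂_3, so H_2 = 0.

As a check, the Euler characteristic is 6 − 15 + 10 = 1, which agrees with 1 − 0 + 0 = 1.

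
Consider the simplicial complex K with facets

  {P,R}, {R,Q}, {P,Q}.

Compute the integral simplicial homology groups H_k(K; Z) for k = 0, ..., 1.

Take the total order P < Q < R on the vertex set. Then K (dimension 1) consists of the simplices:

  0-simplices (3): P, Q, R
  1-simplices (3): PQ, PR, QR

giving chain groups C_0 ≅ Z^3, C_1 ≅ Z^3.

∂_1: C_1 → C_0 maps an edge to its endpoints' difference, ∂[p,q] = q − p.
This gives a 3×3 integer matrix of rank 2; reducing to Smith normal form yields diagonal entries (1,1).

Reading off H_k = ker ∂_k / im ∂_{k+1}:

  H_0: rank C_0 − rank ∂_1 = 3 − 2 = 1, and the invariant factors of ∂_1 are all 1, so H_0 ≅ Z.
  H_1: rank ker ∂_1 − rank ∂_2 = (3 − 2) − 0 = 1, and there is no ∂_2, so H_1 ≅ Z.

As a check, the Euler characteristic is 3 − 3 = 0, which agrees with 1 − 1 = 0.
(K is a triangulation of the circle S^1.)

H_0 = Z,  H_1 = Z.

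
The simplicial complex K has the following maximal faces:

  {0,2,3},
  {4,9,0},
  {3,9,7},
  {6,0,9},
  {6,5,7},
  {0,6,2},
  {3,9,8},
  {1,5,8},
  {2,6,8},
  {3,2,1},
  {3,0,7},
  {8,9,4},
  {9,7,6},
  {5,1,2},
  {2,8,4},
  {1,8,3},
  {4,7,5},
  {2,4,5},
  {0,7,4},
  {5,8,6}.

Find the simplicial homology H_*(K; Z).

H_0 ≅ Z,  H_1 ≅ Z ⊕ Z_2,  H_2 = 0.

Order the vertices as 0 < 1 < 2 < 3 < 4 < 5 < 6 < 7 < 8 < 9. Listing each simplex with vertices in this order, K has dimension 2 with simplices:

  0-simplices (10): [0], [1], [2], [3], [4], [5], [6], [7], [8], [9]
  1-simplices (30): (30 of them)
  2-simplices (20): (20 of them)

so the chain groups are C_0 ≅ Z^10, C_1 ≅ Z^30, C_2 ≅ Z^20.

The boundary map ∂_1: C_1 → C_0 maps an edge to its endpoints' difference, ∂[p,q] = q − p.
The 10×30 boundary matrix has rank 9 and Smith normal form diag(1,1,1,1,1,1,1,1,1).

Boundary ∂_2: C_2 → C_1 maps a triangle to the signed sum of its edges. For instance
  ∂[0,3,7] = [3,7] − [0,7] + [0,3],
  ∂[2,6,8] = [6,8] − [2,8] + [2,6].
As a 30×20 matrix over Z this has rank 20, with invariant factors (1,1,1,1,1,1,1,1,1,1,1,1,1,1,1,1,1,1,1,2).

Reading off H_k = ker ∂_k / im ∂_{k+1}:

  H_0: rank C_0 − rank ∂_1 = 10 − 9 = 1, and the invariant factors of ∂_1 are all 1, so H_0 = Z.
  H_1: rank ker ∂_1 − rank ∂_2 = (30 − 9) − 20 = 1, and ∂_2 has invariant factor 2 > 1, so H_1 = Z ⊕ Z_2.
  H_2: rank ker ∂_2 − rank ∂_3 = (20 − 20) − 0 = 0, and there is no ∂_3, so H_2 = 0.

As a check, the Euler characteristic is 10 − 30 + 20 = 0, which agrees with 1 − 1 + 0 = 0.
(K is a triangulation of the Klein bottle.)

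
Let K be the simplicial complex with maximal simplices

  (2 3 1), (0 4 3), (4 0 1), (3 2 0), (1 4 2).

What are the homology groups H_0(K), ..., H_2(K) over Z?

H_0 ≅ Z,  H_1 ≅ Z,  H_2 = 0.

Order the vertices as 0 < 1 < 2 < 3 < 4. Listing each simplex with vertices in this order, K has dimension 2 with simplices:

  0-simplices (5): [0], [1], [2], [3], [4]
  1-simplices (10): [0,1], [0,2], [0,3], [0,4], [1,2], [1,3], [1,4], [2,3], [2,4], [3,4]
  2-simplices (5): [0,1,4], [0,2,3], [0,3,4], [1,2,3], [1,2,4]

giving chain groups C_0 ≅ Z^5, C_1 ≅ Z^10, C_2 ≅ Z^5.

∂_1: C_1 → C_0 is given by ∂[p,q] = [q] − [p]. For instance
  ∂[0,2] = [2] − [0].
As a 5×10 matrix over Z this has rank 4, with invariant factors (1,1,1,1).

Boundary ∂_2: C_2 → C_1 acts by ∂[p,q,r] = [q,r] − [p,r] + [p,q]. For instance
  ∂[0,1,4] = [1,4] − [0,4] + [0,1],
  ∂[1,2,3] = [2,3] − [1,3] + [1,2].
The resulting 10×5 matrix has rank 5, and its Smith normal form has invariant factors (1,1,1,1,1).

Reading off H_k = ker ∂_k / im ∂_{k+1}:

  H_0: rank C_0 − rank ∂_1 = 5 − 4 = 1, and the invariant factors of ∂_1 are all 1, so H_0 ≅ Z.
  H_1: rank ker ∂_1 − rank ∂_2 = (10 − 4) − 5 = 1, and the invariant factors of ∂_2 are all 1, so H_1 ≅ Z.
  H_2: rank ker ∂_2 − rank ∂_3 = (5 − 5) − 0 = 0, and there is no ∂_3, so H_2 ≅ 0.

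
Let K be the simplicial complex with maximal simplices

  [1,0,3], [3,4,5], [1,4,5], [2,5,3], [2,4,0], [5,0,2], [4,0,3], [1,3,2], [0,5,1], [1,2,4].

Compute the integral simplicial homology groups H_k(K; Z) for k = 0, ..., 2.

Order the vertices as 0 < 1 < 2 < 3 < 4 < 5. Listing each simplex with vertices in this order, K has dimension 2 with simplices:

  0-simplices (6): [0], [1], [2], [3], [4], [5]
  1-simplices (15): [0,1], [0,2], [0,3], [0,4], [0,5], [1,2], [1,3], [1,4], [1,5], [2,3], [2,4], [2,5], [3,4], [3,5], [4,5]
  2-simplices (10): [0,1,3], [0,1,5], [0,2,4], [0,2,5], [0,3,4], [1,2,3], [1,2,4], [1,4,5], [2,3,5], [3,4,5]

giving chain groups C_0 ≅ Z^6, C_1 ≅ Z^15, C_2 ≅ Z^10.

∂_1: C_1 → C_0 maps an edge to its endpoints' difference, ∂[p,q] = q − p.
As a 6×15 matrix over Z this has rank 5, with invariant factors (1,1,1,1,1).

∂_2: C_2 → C_1 maps a triangle to the signed sum of its edges. For instance
  ∂[0,3,4] = [3,4] − [0,4] + [0,3],
  ∂[1,2,4] = [2,4] − [1,4] + [1,2].
This gives a 15×10 integer matrix of rank 10; reducing to Smith normal form yields diagonal entries (1,1,1,1,1,1,1,1,1,2).

Reading off H_k = ker ∂_k / im ∂_{k+1}:

  H_0: rank C_0 − rank ∂_1 = 6 − 5 = 1, and the invariant factors of ∂_1 are all 1, so H_0 ≅ Z.
  H_1: rank ker ∂_1 − rank ∂_2 = (15 − 5) − 10 = 0, and ∂_2 has invariant factor 2 > 1, so H_1 ≅ Z/2.
  H_2: rank ker ∂_2 − rank ∂_3 = (10 − 10) − 0 = 0, and there is no ∂_3, so H_2 ≅ 0.

As a check, the Euler characteristic is 6 − 15 + 10 = 1, which agrees with 1 − 0 + 0 = 1.

H_0 ≅ Z,  H_1 ≅ Z/2,  H_2 = 0.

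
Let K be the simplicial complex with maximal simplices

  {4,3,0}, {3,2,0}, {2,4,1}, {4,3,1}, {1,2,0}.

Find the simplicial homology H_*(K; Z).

H_0 = Z,  H_1 = Z,  H_2 = 0.

We work with the vertex ordering 0 < 1 < 2 < 3 < 4. The simplices of K, each written with vertices in increasing order, are:

  0-simplices (5): [0], [1], [2], [3], [4]
  1-simplices (10): [0,1], [0,2], [0,3], [0,4], [1,2], [1,3], [1,4], [2,3], [2,4], [3,4]
  2-simplices (5): [0,1,2], [0,2,3], [0,3,4], [1,2,4], [1,3,4]

Hence C_0 ≅ Z^5, C_1 ≅ Z^10, C_2 ≅ Z^5.

Boundary ∂_1: C_1 → C_0 sends each edge [p,q] (with p < q) to q − p.
This gives a 5×10 integer matrix of rank 4; reducing to Smith normal form yields diagonal entries (1,1,1,1).

Boundary ∂_2: C_2 → C_1 acts by ∂[p,q,r] = [q,r] − [p,r] + [p,q]. For instance
  ∂[1,2,4] = [2,4] − [1,4] + [1,2],
  ∂[1,3,4] = [3,4] − [1,4] + [1,3].
The resulting 10×5 matrix has rank 5, and its Smith normal form has invariant factors (1,1,1,1,1).

Now H_k = ker ∂_k / im ∂_{k+1}, so:

  H_0: rank C_0 − rank ∂_1 = 5 − 4 = 1, and the invariant factors of ∂_1 are all 1, so H_0 ≅ Z.
  H_1: rank ker ∂_1 − rank ∂_2 = (10 − 4) − 5 = 1, and the invariant factors of ∂_2 are all 1, so H_1 ≅ Z.
  H_2: rank ker ∂_2 − rank ∂_3 = (5 − 5) − 0 = 0, and there is no ∂_3, so H_2 ≅ 0.

As a check, the Euler characteristic is 5 − 10 + 5 = 0, which agrees with 1 − 1 + 0 = 0.
(K is a triangulation of the Möbius band.)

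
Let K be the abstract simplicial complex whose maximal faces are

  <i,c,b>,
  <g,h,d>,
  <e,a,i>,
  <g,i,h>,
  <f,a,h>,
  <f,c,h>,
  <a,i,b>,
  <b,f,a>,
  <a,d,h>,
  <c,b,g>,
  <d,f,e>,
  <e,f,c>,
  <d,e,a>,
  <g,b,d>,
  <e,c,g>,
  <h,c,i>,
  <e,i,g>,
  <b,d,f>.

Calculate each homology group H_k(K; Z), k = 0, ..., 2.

H_0 = Z,  H_1 = Z ⊕ Z/2,  H_2 = 0.

Take the total order a < b < c < d < e < f < g < h < i on the vertex set. Then K (dimension 2) consists of the simplices:

  0-simplices (9): a, b, c, d, e, f, g, h, i
  1-simplices (27): ab, ad, ae, af, ah, ai, bc, bd, bf, bg, bi, ce, cf, cg, ch, ci, de, df, dg, dh, ef, eg, ei, fh, gh, gi, hi
  2-simplices (18): abf, abi, ade, adh, aei, afh, bcg, bci, bdf, bdg, cef, ceg, cfh, chi, def, dgh, egi, ghi

giving chain groups C_0 ≅ Z^9, C_1 ≅ Z^27, C_2 ≅ Z^18.

∂_1: C_1 → C_0 sends each edge [p,q] (with p < q) to q − p. For instance
  ∂fh = h − f.
This gives a 9×27 integer matrix of rank 8; reducing to Smith normal form yields diagonal entries (1,1,1,1,1,1,1,1).

Boundary ∂_2: C_2 → C_1 acts by ∂[p,q,r] = [q,r] − [p,r] + [p,q]. For instance
  ∂bcg = cg − bg + bc,
  ∂egi = gi − ei + eg.
The 27×18 boundary matrix has rank 18 and Smith normal form diag(1,1,1,1,1,1,1,1,1,1,1,1,1,1,1,1,1,2).

Computing H_k = (kernel of ∂_k) / (image of ∂_{k+1}):

  H_0: rank C_0 − rank ∂_1 = 9 − 8 = 1, and the invariant factors of ∂_1 are all 1, so H_0 = Z.
  H_1: rank ker ∂_1 − rank ∂_2 = (27 − 8) − 18 = 1, and ∂_2 has invariant factor 2 > 1, so H_1 = Z ⊕ Z/2.
  H_2: rank ker ∂_2 − rank ∂_3 = (18 − 18) − 0 = 0, and there is no ∂_3, so H_2 = 0.

As a check, the Euler characteristic is 9 − 27 + 18 = 0, which agrees with 1 − 1 + 0 = 0.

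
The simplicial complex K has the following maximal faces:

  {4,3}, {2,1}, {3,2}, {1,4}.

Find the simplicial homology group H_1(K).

H_1 ≅ Z.

K has 4 vertices, 4 edges.
rank ∂_1 = 3, rank ∂_2 = 0 ⇒ b_1 = 4 − 3 − 0 = 1. So H_1 ≅ Z.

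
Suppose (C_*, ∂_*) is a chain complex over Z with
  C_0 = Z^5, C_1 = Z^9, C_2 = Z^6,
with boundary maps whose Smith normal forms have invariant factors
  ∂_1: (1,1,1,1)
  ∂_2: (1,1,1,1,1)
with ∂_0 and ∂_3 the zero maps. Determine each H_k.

H_0: b_0 = 5 − 0 − 4 = 1; torsion from ∂_1 factors > 1: none. So H_0 = Z.
H_1: b_1 = 9 − 4 − 5 = 0; torsion from ∂_2 factors > 1: none. So H_1 = 0.
H_2: b_2 = 6 − 5 − 0 = 1; torsion from ∂_3 factors > 1: none. So H_2 = Z.

H_0 = Z,  H_1 = 0,  H_2 = Z.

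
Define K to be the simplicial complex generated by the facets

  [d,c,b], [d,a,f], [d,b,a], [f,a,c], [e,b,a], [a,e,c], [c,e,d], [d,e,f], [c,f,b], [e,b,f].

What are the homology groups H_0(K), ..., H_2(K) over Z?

K has 6 vertices, 15 edges, 10 triangles.
rank ∂_0 = 0, rank ∂_1 = 5 ⇒ b_0 = 6 − 0 − 5 = 1; all invariant factors of ∂_1 are 1 so no torsion. So H_0 ≅ Z.
rank ∂_1 = 5, rank ∂_2 = 10 ⇒ b_1 = 15 − 5 − 10 = 0; ∂_2 has invariant factor(s) [2] giving torsion. So H_1 ≅ Z/2Z.
rank ∂_2 = 10, rank ∂_3 = 0 ⇒ b_2 = 10 − 10 − 0 = 0. So H_2 ≅ 0.

H_0 = Z,  H_1 = Z/2Z,  H_2 = 0.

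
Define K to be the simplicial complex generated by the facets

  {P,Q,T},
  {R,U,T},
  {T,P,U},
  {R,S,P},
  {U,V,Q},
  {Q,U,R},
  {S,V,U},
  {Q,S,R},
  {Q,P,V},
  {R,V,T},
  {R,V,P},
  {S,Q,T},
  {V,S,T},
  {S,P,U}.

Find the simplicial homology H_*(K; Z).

H_0 ≅ Z,  H_1 ≅ Z^2,  H_2 ≅ Z.

We work with the vertex ordering P < Q < R < S < T < U < V. The simplices of K, each written with vertices in increasing order, are:

  0-simplices (7): P, Q, R, S, T, U, V
  1-simplices (21): PQ, PR, PS, PT, PU, PV, QR, QS, QT, QU, QV, RS, RT, RU, RV, ST, SU, SV, TU, TV, UV
  2-simplices (14): PQT, PQV, PRS, PRV, PSU, PTU, QRS, QRU, QST, QUV, RTU, RTV, STV, SUV

so the chain groups are C_0 ≅ Z^7, C_1 ≅ Z^21, C_2 ≅ Z^14.

Boundary ∂_1: C_1 → C_0 is given by ∂[p,q] = [q] − [p]. For instance
  ∂PU = U − P.
The 7×21 boundary matrix has rank 6 and Smith normal form diag(1,1,1,1,1,1).

Boundary ∂_2: C_2 → C_1 sends each 2-simplex [p,q,r] to [q,r] − [p,r] + [p,q]. For instance
  ∂PSU = SU − PU + PS,
  ∂PQV = QV − PV + PQ.
The resulting 21×14 matrix has rank 13, and its Smith normal form has invariant factors (1,1,1,1,1,1,1,1,1,1,1,1,1).

Computing H_k = (kernel of ∂_k) / (image of ∂_{k+1}):

  H_0: rank C_0 − rank ∂_1 = 7 − 6 = 1, and the invariant factors of ∂_1 are all 1, so H_0 = Z.
  H_1: rank ker ∂_1 − rank ∂_2 = (21 − 6) − 13 = 2, and the invariant factors of ∂_2 are all 1, so H_1 = Z^2.
  H_2: rank ker ∂_2 − rank ∂_3 = (14 − 13) − 0 = 1, and there is no ∂_3, so H_2 = Z.

As a check, the Euler characteristic is 7 − 21 + 14 = 0, which agrees with 1 − 2 + 1 = 0.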